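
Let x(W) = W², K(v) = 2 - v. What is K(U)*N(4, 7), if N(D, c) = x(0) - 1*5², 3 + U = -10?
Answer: -375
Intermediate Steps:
U = -13 (U = -3 - 10 = -13)
N(D, c) = -25 (N(D, c) = 0² - 1*5² = 0 - 1*25 = 0 - 25 = -25)
K(U)*N(4, 7) = (2 - 1*(-13))*(-25) = (2 + 13)*(-25) = 15*(-25) = -375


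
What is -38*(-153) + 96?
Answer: 5910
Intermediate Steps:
-38*(-153) + 96 = 5814 + 96 = 5910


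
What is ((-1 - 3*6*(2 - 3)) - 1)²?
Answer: 256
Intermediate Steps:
((-1 - 3*6*(2 - 3)) - 1)² = ((-1 - 18*(-1)) - 1)² = ((-1 - 1*(-18)) - 1)² = ((-1 + 18) - 1)² = (17 - 1)² = 16² = 256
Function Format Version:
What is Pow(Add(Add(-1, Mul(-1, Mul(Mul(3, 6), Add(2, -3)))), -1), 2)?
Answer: 256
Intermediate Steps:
Pow(Add(Add(-1, Mul(-1, Mul(Mul(3, 6), Add(2, -3)))), -1), 2) = Pow(Add(Add(-1, Mul(-1, Mul(18, -1))), -1), 2) = Pow(Add(Add(-1, Mul(-1, -18)), -1), 2) = Pow(Add(Add(-1, 18), -1), 2) = Pow(Add(17, -1), 2) = Pow(16, 2) = 256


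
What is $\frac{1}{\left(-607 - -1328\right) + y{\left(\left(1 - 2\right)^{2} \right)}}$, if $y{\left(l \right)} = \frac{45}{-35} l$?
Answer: $\frac{7}{5038} \approx 0.0013894$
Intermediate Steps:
$y{\left(l \right)} = - \frac{9 l}{7}$ ($y{\left(l \right)} = 45 \left(- \frac{1}{35}\right) l = - \frac{9 l}{7}$)
$\frac{1}{\left(-607 - -1328\right) + y{\left(\left(1 - 2\right)^{2} \right)}} = \frac{1}{\left(-607 - -1328\right) - \frac{9 \left(1 - 2\right)^{2}}{7}} = \frac{1}{\left(-607 + 1328\right) - \frac{9 \left(-1\right)^{2}}{7}} = \frac{1}{721 - \frac{9}{7}} = \frac{1}{\frac{5038}{7}} = \frac{7}{5038}$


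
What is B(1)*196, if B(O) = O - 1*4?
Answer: -588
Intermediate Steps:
B(O) = -4 + O (B(O) = O - 4 = -4 + O)
B(1)*196 = (-4 + 1)*196 = -3*196 = -588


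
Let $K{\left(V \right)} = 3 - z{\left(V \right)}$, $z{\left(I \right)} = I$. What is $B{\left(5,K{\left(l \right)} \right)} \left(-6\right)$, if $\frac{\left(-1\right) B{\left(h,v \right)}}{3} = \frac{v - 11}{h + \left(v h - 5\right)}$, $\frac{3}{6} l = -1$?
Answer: $- \frac{108}{25} \approx -4.32$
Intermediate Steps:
$l = -2$ ($l = 2 \left(-1\right) = -2$)
$K{\left(V \right)} = 3 - V$
$B{\left(h,v \right)} = - \frac{3 \left(-11 + v\right)}{-5 + h + h v}$ ($B{\left(h,v \right)} = - 3 \frac{v - 11}{h + \left(v h - 5\right)} = - 3 \frac{-11 + v}{h + \left(h v - 5\right)} = - 3 \frac{-11 + v}{h + \left(-5 + h v\right)} = - 3 \frac{-11 + v}{-5 + h + h v} = - \frac{3 \left(-11 + v\right)}{-5 + h + h v}$)
$B{\left(5,K{\left(l \right)} \right)} \left(-6\right) = \frac{3 \left(11 - \left(3 - -2\right)\right)}{-5 + 5 + 5 \left(3 - -2\right)} \left(-6\right) = \frac{3 \left(11 - \left(3 + 2\right)\right)}{-5 + 5 + 5 \left(3 + 2\right)} \left(-6\right) = \frac{3 \left(11 - 5\right)}{-5 + 5 + 5 \cdot 5} \left(-6\right) = \frac{3 \left(11 - 5\right)}{-5 + 5 + 25} \left(-6\right) = 3 \cdot \frac{1}{25} \cdot 6 \left(-6\right) = \frac{18}{25} \left(-6\right) = - \frac{108}{25}$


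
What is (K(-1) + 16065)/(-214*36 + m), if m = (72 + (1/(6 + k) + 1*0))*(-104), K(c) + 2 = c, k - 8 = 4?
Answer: -72279/68390 ≈ -1.0569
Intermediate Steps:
k = 12 (k = 8 + 4 = 12)
K(c) = -2 + c
m = -67444/9 (m = (72 + (1/(6 + 12) + 1*0))*(-104) = (72 + (1/18 + 0))*(-104) = (72 + 1/18)*(-104) = (1297/18)*(-104) = -67444/9 ≈ -7493.8)
(K(-1) + 16065)/(-214*36 + m) = ((-2 - 1) + 16065)/(-214*36 - 67444/9) = (-3 + 16065)/(-7704 - 67444/9) = 16062/(-136780/9) = 16062*(-9/136780) = -72279/68390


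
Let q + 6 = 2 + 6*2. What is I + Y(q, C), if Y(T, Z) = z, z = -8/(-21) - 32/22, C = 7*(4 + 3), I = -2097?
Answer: -484655/231 ≈ -2098.1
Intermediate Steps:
q = 8 (q = -6 + (2 + 6*2) = -6 + (2 + 12) = -6 + 14 = 8)
C = 49 (C = 7*7 = 49)
z = -248/231 (z = -8*(-1/21) - 32*1/22 = 8/21 - 16/11 = -248/231 ≈ -1.0736)
Y(T, Z) = -248/231
I + Y(q, C) = -2097 - 248/231 = -484655/231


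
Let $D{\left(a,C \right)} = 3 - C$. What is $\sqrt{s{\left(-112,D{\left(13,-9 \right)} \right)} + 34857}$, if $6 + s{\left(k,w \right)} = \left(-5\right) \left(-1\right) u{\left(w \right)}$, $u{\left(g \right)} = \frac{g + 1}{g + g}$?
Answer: $\frac{\sqrt{5018934}}{12} \approx 186.69$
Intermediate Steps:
$u{\left(g \right)} = \frac{1 + g}{2 g}$
$s{\left(k,w \right)} = -6 + \frac{5 \left(1 + w\right)}{2 w}$ ($s{\left(k,w \right)} = -6 + \left(-5\right) \left(-1\right) \frac{1 + w}{2 w} = -6 + 5 \frac{1 + w}{2 w} = -6 + \frac{5 \left(1 + w\right)}{2 w}$)
$\sqrt{s{\left(-112,D{\left(13,-9 \right)} \right)} + 34857} = \sqrt{\frac{5 - 7 \left(3 - -9\right)}{2 \left(3 - -9\right)} + 34857} = \sqrt{\frac{5 - 7 \left(3 + 9\right)}{2 \left(3 + 9\right)} + 34857} = \sqrt{\frac{5 - 84}{2 \cdot 12} + 34857} = \sqrt{\frac{1}{2} \cdot \frac{1}{12} \left(5 - 84\right) + 34857} = \sqrt{\frac{1}{2} \cdot \frac{1}{12} \left(-79\right) + 34857} = \sqrt{- \frac{79}{24} + 34857} = \sqrt{\frac{836489}{24}} = \frac{\sqrt{5018934}}{12}$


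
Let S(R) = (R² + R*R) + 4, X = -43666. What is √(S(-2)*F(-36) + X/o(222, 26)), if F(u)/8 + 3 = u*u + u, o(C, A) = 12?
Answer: √4213194/6 ≈ 342.10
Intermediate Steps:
S(R) = 4 + 2*R² (S(R) = (R² + R²) + 4 = 2*R² + 4 = 4 + 2*R²)
F(u) = -24 + 8*u + 8*u² (F(u) = -24 + 8*(u*u + u) = -24 + 8*(u² + u) = -24 + 8*(u + u²) = -24 + (8*u + 8*u²) = -24 + 8*u + 8*u²)
√(S(-2)*F(-36) + X/o(222, 26)) = √((4 + 2*(-2)²)*(-24 + 8*(-36) + 8*(-36)²) - 43666/12) = √((4 + 2*4)*(-24 - 288 + 8*1296) - 43666*1/12) = √((4 + 8)*(-24 - 288 + 10368) - 21833/6) = √(12*10056 - 21833/6) = √(120672 - 21833/6) = √(702199/6) = √4213194/6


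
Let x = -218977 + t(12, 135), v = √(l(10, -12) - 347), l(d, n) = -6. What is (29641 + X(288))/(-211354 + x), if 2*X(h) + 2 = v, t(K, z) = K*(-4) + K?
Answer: -29640/430367 - I*√353/860734 ≈ -0.068871 - 2.1828e-5*I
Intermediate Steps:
t(K, z) = -3*K (t(K, z) = -4*K + K = -3*K)
v = I*√353 (v = √(-6 - 347) = √(-353) = I*√353 ≈ 18.788*I)
X(h) = -1 + I*√353/2 (X(h) = -1 + (I*√353)/2 = -1 + I*√353/2)
x = -219013 (x = -218977 - 3*12 = -218977 - 36 = -219013)
(29641 + X(288))/(-211354 + x) = (29641 + (-1 + I*√353/2))/(-211354 - 219013) = (29640 + I*√353/2)/(-430367) = (29640 + I*√353/2)*(-1/430367) = -29640/430367 - I*√353/860734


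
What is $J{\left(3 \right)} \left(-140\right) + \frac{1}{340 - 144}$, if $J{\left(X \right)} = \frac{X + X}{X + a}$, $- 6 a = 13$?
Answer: $- \frac{197567}{196} \approx -1008.0$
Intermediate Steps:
$a = - \frac{13}{6}$ ($a = \left(- \frac{1}{6}\right) 13 = - \frac{13}{6} \approx -2.1667$)
$J{\left(X \right)} = \frac{2 X}{- \frac{13}{6} + X}$ ($J{\left(X \right)} = \frac{X + X}{X - \frac{13}{6}} = \frac{2 X}{- \frac{13}{6} + X}$)
$J{\left(3 \right)} \left(-140\right) + \frac{1}{340 - 144} = 12 \cdot 3 \frac{1}{-13 + 6 \cdot 3} \left(-140\right) + \frac{1}{340 - 144} = 12 \cdot 3 \frac{1}{-13 + 18} \left(-140\right) + \frac{1}{196} = 12 \cdot 3 \cdot \frac{1}{5} \left(-140\right) + \frac{1}{196} = \frac{36}{5} \left(-140\right) + \frac{1}{196} = -1008 + \frac{1}{196} = - \frac{197567}{196}$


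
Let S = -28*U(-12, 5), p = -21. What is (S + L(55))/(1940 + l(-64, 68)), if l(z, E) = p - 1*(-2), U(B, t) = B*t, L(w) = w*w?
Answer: 4705/1921 ≈ 2.4492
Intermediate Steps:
L(w) = w**2
l(z, E) = -19 (l(z, E) = -21 - 1*(-2) = -21 + 2 = -19)
S = 1680 (S = -(-336)*5 = -28*(-60) = 1680)
(S + L(55))/(1940 + l(-64, 68)) = (1680 + 55**2)/(1940 - 19) = (1680 + 3025)/1921 = 4705*(1/1921) = 4705/1921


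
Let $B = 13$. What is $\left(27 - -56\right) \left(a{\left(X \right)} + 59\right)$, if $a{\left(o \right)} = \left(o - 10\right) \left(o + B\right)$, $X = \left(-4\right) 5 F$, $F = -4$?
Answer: $545227$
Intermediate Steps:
$X = 80$ ($X = \left(-4\right) 5 \left(-4\right) = \left(-20\right) \left(-4\right) = 80$)
$a{\left(o \right)} = \left(-10 + o\right) \left(13 + o\right)$ ($a{\left(o \right)} = \left(o - 10\right) \left(o + 13\right) = \left(-10 + o\right) \left(13 + o\right)$)
$\left(27 - -56\right) \left(a{\left(X \right)} + 59\right) = \left(27 - -56\right) \left(\left(-130 + 80^{2} + 3 \cdot 80\right) + 59\right) = \left(27 + 56\right) \left(\left(-130 + 6400 + 240\right) + 59\right) = 83 \left(6510 + 59\right) = 83 \cdot 6569 = 545227$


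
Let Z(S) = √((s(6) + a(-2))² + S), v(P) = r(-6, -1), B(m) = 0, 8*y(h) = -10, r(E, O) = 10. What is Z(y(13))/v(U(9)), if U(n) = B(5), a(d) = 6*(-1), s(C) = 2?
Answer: √59/20 ≈ 0.38406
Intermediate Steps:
y(h) = -5/4 (y(h) = (⅛)*(-10) = -5/4)
a(d) = -6
U(n) = 0
v(P) = 10
Z(S) = √(16 + S) (Z(S) = √((2 - 6)² + S) = √((-4)² + S) = √(16 + S))
Z(y(13))/v(U(9)) = √(16 - 5/4)/10 = √(59/4)*(⅒) = (√59/2)*(⅒) = √59/20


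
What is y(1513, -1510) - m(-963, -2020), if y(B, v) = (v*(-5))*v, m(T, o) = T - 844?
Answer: -11398693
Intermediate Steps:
m(T, o) = -844 + T
y(B, v) = -5*v**2 (y(B, v) = (-5*v)*v = -5*v**2)
y(1513, -1510) - m(-963, -2020) = -5*(-1510)**2 - (-844 - 963) = -5*2280100 - 1*(-1807) = -11400500 + 1807 = -11398693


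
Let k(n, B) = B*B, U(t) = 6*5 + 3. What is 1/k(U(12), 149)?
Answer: 1/22201 ≈ 4.5043e-5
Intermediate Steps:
U(t) = 33 (U(t) = 30 + 3 = 33)
k(n, B) = B**2
1/k(U(12), 149) = 1/(149**2) = 1/22201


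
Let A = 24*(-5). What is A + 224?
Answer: 104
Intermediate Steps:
A = -120
A + 224 = -120 + 224 = 104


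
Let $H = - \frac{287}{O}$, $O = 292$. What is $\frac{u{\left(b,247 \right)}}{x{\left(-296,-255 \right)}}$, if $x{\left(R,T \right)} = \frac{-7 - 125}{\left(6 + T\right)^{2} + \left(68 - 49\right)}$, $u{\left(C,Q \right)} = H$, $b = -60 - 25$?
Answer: $\frac{4449935}{9636} \approx 461.8$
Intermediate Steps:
$H = - \frac{287}{292} \approx -0.98288$
$b = -85$ ($b = -60 - 25 = -85$)
$u{\left(C,Q \right)} = - \frac{287}{292}$
$x{\left(R,T \right)} = - \frac{132}{19 + \left(6 + T\right)^{2}}$ ($x{\left(R,T \right)} = - \frac{132}{\left(6 + T\right)^{2} + 19} = - \frac{132}{19 + \left(6 + T\right)^{2}}$)
$\frac{u{\left(b,247 \right)}}{x{\left(-296,-255 \right)}} = - \frac{287}{292 \left(- \frac{132}{19 + \left(6 - 255\right)^{2}}\right)} = - \frac{287}{292 \left(- \frac{132}{19 + \left(-249\right)^{2}}\right)} = - \frac{287}{292 \left(- \frac{132}{19 + 62001}\right)} = - \frac{287}{292 \left(- \frac{132}{62020}\right)} = - \frac{287}{292 \left(\left(-132\right) \frac{1}{62020}\right)} = - \frac{287}{292 \left(- \frac{33}{15505}\right)} = \left(- \frac{287}{292}\right) \left(- \frac{15505}{33}\right) = \frac{4449935}{9636}$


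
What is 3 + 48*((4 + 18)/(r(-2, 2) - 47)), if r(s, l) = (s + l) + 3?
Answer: -21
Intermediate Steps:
r(s, l) = 3 + l + s (r(s, l) = (l + s) + 3 = 3 + l + s)
3 + 48*((4 + 18)/(r(-2, 2) - 47)) = 3 + 48*((4 + 18)/((3 + 2 - 2) - 47)) = 3 + 48*(22/(3 - 47)) = 3 + 48*(22/(-44)) = 3 + 48*(22*(-1/44)) = 3 + 48*(-½) = 3 - 24 = -21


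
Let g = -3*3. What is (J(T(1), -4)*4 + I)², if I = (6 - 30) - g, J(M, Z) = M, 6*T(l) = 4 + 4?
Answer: 841/9 ≈ 93.444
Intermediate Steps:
T(l) = 4/3 (T(l) = (4 + 4)/6 = (⅙)*8 = 4/3)
g = -9
I = -15 (I = (6 - 30) - 1*(-9) = -24 + 9 = -15)
(J(T(1), -4)*4 + I)² = ((4/3)*4 - 15)² = (16/3 - 15)² = (-29/3)² = 841/9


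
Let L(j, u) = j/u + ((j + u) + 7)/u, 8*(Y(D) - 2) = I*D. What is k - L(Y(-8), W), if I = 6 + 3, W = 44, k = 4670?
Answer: 205443/44 ≈ 4669.2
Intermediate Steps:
I = 9
Y(D) = 2 + 9*D/8 (Y(D) = 2 + (9*D)/8 = 2 + 9*D/8)
L(j, u) = j/u + (7 + j + u)/u
k - L(Y(-8), W) = 4670 - (7 + 44 + 2*(2 + (9/8)*(-8)))/44 = 4670 - (7 + 44 + 2*(2 - 9))/44 = 4670 - (7 + 44 + 2*(-7))/44 = 4670 - (7 + 44 - 14)/44 = 4670 - 37/44 = 205443/44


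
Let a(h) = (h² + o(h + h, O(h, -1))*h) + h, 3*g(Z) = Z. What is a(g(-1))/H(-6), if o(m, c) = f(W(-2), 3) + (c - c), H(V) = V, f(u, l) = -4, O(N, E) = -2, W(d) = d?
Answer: -5/27 ≈ -0.18519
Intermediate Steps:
g(Z) = Z/3
o(m, c) = -4 (o(m, c) = -4 + (c - c) = -4 + 0 = -4)
a(h) = h² - 3*h (a(h) = (h² - 4*h) + h = h² - 3*h)
a(g(-1))/H(-6) = (((⅓)*(-1))*(-3 + (⅓)*(-1)))/(-6) = -(-3 - ⅓)/3*(-⅙) = -⅓*(-10/3)*(-⅙) = (10/9)*(-⅙) = -5/27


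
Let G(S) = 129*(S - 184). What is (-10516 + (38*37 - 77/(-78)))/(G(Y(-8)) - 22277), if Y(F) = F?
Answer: 710503/3669510 ≈ 0.19362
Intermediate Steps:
G(S) = -23736 + 129*S (G(S) = 129*(-184 + S) = -23736 + 129*S)
(-10516 + (38*37 - 77/(-78)))/(G(Y(-8)) - 22277) = (-10516 + (38*37 - 77/(-78)))/((-23736 + 129*(-8)) - 22277) = (-10516 + (1406 - 77*(-1/78)))/((-23736 - 1032) - 22277) = (-10516 + (1406 + 77/78))/(-24768 - 22277) = (-10516 + 109745/78)/(-47045) = -710503/78*(-1/47045) = 710503/3669510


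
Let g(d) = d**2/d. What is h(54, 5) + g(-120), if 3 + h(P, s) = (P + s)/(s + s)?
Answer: -1171/10 ≈ -117.10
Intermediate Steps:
h(P, s) = -3 + (P + s)/(2*s) (h(P, s) = -3 + (P + s)/(s + s) = -3 + (P + s)/((2*s)) = -3 + (P + s)*(1/(2*s)) = -3 + (P + s)/(2*s))
g(d) = d
h(54, 5) + g(-120) = (1/2)*(54 - 5*5)/5 - 120 = (1/2)*(1/5)*(54 - 25) - 120 = (1/2)*(1/5)*29 - 120 = 29/10 - 120 = -1171/10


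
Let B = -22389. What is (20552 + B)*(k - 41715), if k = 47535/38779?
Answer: 2971565092650/38779 ≈ 7.6628e+7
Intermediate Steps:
k = 47535/38779 (k = 47535*(1/38779) = 47535/38779 ≈ 1.2258)
(20552 + B)*(k - 41715) = (20552 - 22389)*(47535/38779 - 41715) = -1837*(-1617618450/38779) = 2971565092650/38779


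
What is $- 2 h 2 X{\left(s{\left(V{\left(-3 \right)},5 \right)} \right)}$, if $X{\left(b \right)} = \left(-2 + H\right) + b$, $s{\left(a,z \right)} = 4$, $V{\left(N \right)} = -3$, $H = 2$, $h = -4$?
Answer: $64$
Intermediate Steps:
$X{\left(b \right)} = b$ ($X{\left(b \right)} = \left(-2 + 2\right) + b = 0 + b = b$)
$- 2 h 2 X{\left(s{\left(V{\left(-3 \right)},5 \right)} \right)} = \left(-2\right) \left(-4\right) 2 \cdot 4 = 8 \cdot 2 \cdot 4 = 16 \cdot 4 = 64$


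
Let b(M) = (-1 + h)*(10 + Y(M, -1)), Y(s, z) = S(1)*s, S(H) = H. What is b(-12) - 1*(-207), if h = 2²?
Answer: 201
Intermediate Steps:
h = 4
Y(s, z) = s (Y(s, z) = 1*s = s)
b(M) = 30 + 3*M (b(M) = (-1 + 4)*(10 + M) = 3*(10 + M) = 30 + 3*M)
b(-12) - 1*(-207) = (30 + 3*(-12)) - 1*(-207) = (30 - 36) + 207 = -6 + 207 = 201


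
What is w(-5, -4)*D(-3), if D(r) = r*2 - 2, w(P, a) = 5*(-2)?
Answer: 80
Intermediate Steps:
w(P, a) = -10
D(r) = -2 + 2*r (D(r) = 2*r - 2 = -2 + 2*r)
w(-5, -4)*D(-3) = -10*(-2 + 2*(-3)) = -10*(-2 - 6) = -10*(-8) = 80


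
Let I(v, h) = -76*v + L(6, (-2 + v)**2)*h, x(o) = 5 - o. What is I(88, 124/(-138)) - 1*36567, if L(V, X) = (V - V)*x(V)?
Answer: -43255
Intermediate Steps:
L(V, X) = 0 (L(V, X) = (V - V)*(5 - V) = 0*(5 - V) = 0)
I(v, h) = -76*v (I(v, h) = -76*v + 0*h = -76*v + 0 = -76*v)
I(88, 124/(-138)) - 1*36567 = -76*88 - 1*36567 = -6688 - 36567 = -43255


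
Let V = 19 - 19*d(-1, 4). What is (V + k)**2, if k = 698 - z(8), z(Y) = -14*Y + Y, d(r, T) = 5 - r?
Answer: 499849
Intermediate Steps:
z(Y) = -13*Y
V = -95 (V = 19 - 19*(5 - 1*(-1)) = 19 - 19*(5 + 1) = 19 - 19*6 = 19 - 114 = -95)
k = 802 (k = 698 - (-13)*8 = 698 - 1*(-104) = 698 + 104 = 802)
(V + k)**2 = (-95 + 802)**2 = 707**2 = 499849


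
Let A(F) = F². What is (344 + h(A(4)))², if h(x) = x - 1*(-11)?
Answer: 137641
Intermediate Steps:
h(x) = 11 + x (h(x) = x + 11 = 11 + x)
(344 + h(A(4)))² = (344 + (11 + 4²))² = (344 + (11 + 16))² = (344 + 27)² = 371² = 137641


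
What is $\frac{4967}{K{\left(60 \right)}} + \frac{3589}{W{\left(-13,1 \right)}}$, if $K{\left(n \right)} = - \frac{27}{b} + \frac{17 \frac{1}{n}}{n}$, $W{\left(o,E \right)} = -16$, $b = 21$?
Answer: $- \frac{2118550909}{516496} \approx -4101.8$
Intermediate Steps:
$K{\left(n \right)} = - \frac{9}{7} + \frac{17}{n^{2}}$ ($K{\left(n \right)} = - \frac{27}{21} + \frac{17 \frac{1}{n}}{n} = \left(-27\right) \frac{1}{21} + \frac{17}{n^{2}} = - \frac{9}{7} + \frac{17}{n^{2}}$)
$\frac{4967}{K{\left(60 \right)}} + \frac{3589}{W{\left(-13,1 \right)}} = \frac{4967}{- \frac{9}{7} + \frac{17}{3600}} + \frac{3589}{-16} = \frac{4967}{- \frac{9}{7} + 17 \cdot \frac{1}{3600}} + 3589 \left(- \frac{1}{16}\right) = \frac{4967}{- \frac{9}{7} + \frac{17}{3600}} - \frac{3589}{16} = \frac{4967}{- \frac{32281}{25200}} - \frac{3589}{16} = 4967 \left(- \frac{25200}{32281}\right) - \frac{3589}{16} = - \frac{125168400}{32281} - \frac{3589}{16} = - \frac{2118550909}{516496}$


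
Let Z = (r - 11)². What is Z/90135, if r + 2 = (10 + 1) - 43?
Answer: 45/2003 ≈ 0.022466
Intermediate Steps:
r = -34 (r = -2 + ((10 + 1) - 43) = -2 + (11 - 43) = -2 - 32 = -34)
Z = 2025 (Z = (-34 - 11)² = (-45)² = 2025)
Z/90135 = 2025/90135 = 2025*(1/90135) = 45/2003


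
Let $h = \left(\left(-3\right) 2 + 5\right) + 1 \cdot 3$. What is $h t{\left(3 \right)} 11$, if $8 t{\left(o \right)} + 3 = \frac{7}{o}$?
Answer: $- \frac{11}{6} \approx -1.8333$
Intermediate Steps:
$t{\left(o \right)} = - \frac{3}{8} + \frac{7}{8 o}$ ($t{\left(o \right)} = - \frac{3}{8} + \frac{7 \frac{1}{o}}{8} = - \frac{3}{8} + \frac{7}{8 o}$)
$h = 2$ ($h = \left(-6 + 5\right) + 3 = -1 + 3 = 2$)
$h t{\left(3 \right)} 11 = 2 \frac{7 - 9}{8 \cdot 3} \cdot 11 = 2 \cdot \frac{1}{8} \cdot \frac{1}{3} \left(7 - 9\right) 11 = 2 \cdot \frac{1}{8} \cdot \frac{1}{3} \left(-2\right) 11 = 2 \left(- \frac{1}{12}\right) 11 = \left(- \frac{1}{6}\right) 11 = - \frac{11}{6}$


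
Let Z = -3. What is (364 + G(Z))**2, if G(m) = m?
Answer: 130321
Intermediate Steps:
(364 + G(Z))**2 = (364 - 3)**2 = 361**2 = 130321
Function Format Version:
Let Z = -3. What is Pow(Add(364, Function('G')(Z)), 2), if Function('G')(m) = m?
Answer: 130321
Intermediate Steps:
Pow(Add(364, Function('G')(Z)), 2) = Pow(Add(364, -3), 2) = Pow(361, 2) = 130321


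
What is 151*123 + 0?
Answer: 18573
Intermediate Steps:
151*123 + 0 = 18573 + 0 = 18573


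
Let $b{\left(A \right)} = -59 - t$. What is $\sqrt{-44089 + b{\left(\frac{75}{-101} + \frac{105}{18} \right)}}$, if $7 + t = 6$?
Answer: $i \sqrt{44147} \approx 210.11 i$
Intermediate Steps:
$t = -1$ ($t = -7 + 6 = -1$)
$b{\left(A \right)} = -58$ ($b{\left(A \right)} = -59 - -1 = -59 + 1 = -58$)
$\sqrt{-44089 + b{\left(\frac{75}{-101} + \frac{105}{18} \right)}} = \sqrt{-44089 - 58} = \sqrt{-44147} = i \sqrt{44147}$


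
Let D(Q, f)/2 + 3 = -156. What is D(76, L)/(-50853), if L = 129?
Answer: 106/16951 ≈ 0.0062533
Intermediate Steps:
D(Q, f) = -318 (D(Q, f) = -6 + 2*(-156) = -6 - 312 = -318)
D(76, L)/(-50853) = -318/(-50853) = -318*(-1/50853) = 106/16951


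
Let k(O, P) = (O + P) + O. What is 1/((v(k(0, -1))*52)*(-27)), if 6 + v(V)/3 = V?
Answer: 1/29484 ≈ 3.3917e-5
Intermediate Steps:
k(O, P) = P + 2*O
v(V) = -18 + 3*V
1/((v(k(0, -1))*52)*(-27)) = 1/(((-18 + 3*(-1 + 2*0))*52)*(-27)) = 1/(((-18 + 3*(-1 + 0))*52)*(-27)) = 1/(((-18 + 3*(-1))*52)*(-27)) = 1/(((-18 - 3)*52)*(-27)) = 1/(-21*52*(-27)) = 1/(-1092*(-27)) = 1/29484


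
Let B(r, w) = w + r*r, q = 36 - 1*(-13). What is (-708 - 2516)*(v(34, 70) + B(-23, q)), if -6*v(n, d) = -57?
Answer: -1894100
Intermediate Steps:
q = 49 (q = 36 + 13 = 49)
v(n, d) = 19/2 (v(n, d) = -⅙*(-57) = 19/2)
B(r, w) = w + r²
(-708 - 2516)*(v(34, 70) + B(-23, q)) = (-708 - 2516)*(19/2 + (49 + (-23)²)) = -3224*(19/2 + (49 + 529)) = -3224*(19/2 + 578) = -3224*1175/2 = -1894100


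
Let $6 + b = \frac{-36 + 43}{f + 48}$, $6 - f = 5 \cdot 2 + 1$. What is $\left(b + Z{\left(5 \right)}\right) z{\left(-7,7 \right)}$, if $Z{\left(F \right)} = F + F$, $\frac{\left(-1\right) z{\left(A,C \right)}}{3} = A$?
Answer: $\frac{3759}{43} \approx 87.419$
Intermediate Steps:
$f = -5$ ($f = 6 - \left(5 \cdot 2 + 1\right) = 6 - \left(10 + 1\right) = 6 - 11 = -5$)
$z{\left(A,C \right)} = - 3 A$
$Z{\left(F \right)} = 2 F$
$b = - \frac{251}{43}$ ($b = -6 + \frac{-36 + 43}{-5 + 48} = -6 + \frac{7}{43} = - \frac{251}{43} \approx -5.8372$)
$\left(b + Z{\left(5 \right)}\right) z{\left(-7,7 \right)} = \left(- \frac{251}{43} + 2 \cdot 5\right) \left(\left(-3\right) \left(-7\right)\right) = \left(- \frac{251}{43} + 10\right) 21 = \frac{179}{43} \cdot 21 = \frac{3759}{43}$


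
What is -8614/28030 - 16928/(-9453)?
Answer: 8544863/5760165 ≈ 1.4834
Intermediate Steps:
-8614/28030 - 16928/(-9453) = -8614*1/28030 - 16928*(-1/9453) = -4307/14015 + 736/411 = 8544863/5760165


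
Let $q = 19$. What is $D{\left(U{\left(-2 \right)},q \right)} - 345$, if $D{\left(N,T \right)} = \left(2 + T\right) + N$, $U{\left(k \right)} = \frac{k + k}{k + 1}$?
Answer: $-320$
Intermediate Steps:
$U{\left(k \right)} = \frac{2 k}{1 + k}$
$D{\left(N,T \right)} = 2 + N + T$
$D{\left(U{\left(-2 \right)},q \right)} - 345 = \left(2 + 2 \left(-2\right) \frac{1}{1 - 2} + 19\right) - 345 = \left(2 + 2 \left(-2\right) \frac{1}{-1} + 19\right) - 345 = \left(2 + 2 \left(-2\right) \left(-1\right) + 19\right) - 345 = \left(2 + 4 + 19\right) - 345 = 25 - 345 = -320$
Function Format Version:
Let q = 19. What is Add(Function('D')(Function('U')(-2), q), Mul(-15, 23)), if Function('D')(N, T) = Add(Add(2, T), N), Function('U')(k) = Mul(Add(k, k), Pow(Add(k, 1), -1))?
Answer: -320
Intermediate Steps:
Function('U')(k) = Mul(2, k, Pow(Add(1, k), -1)) (Function('U')(k) = Mul(Mul(2, k), Pow(Add(1, k), -1)) = Mul(2, k, Pow(Add(1, k), -1)))
Function('D')(N, T) = Add(2, N, T)
Add(Function('D')(Function('U')(-2), q), Mul(-15, 23)) = Add(Add(2, Mul(2, -2, Pow(Add(1, -2), -1)), 19), Mul(-15, 23)) = Add(Add(2, Mul(2, -2, Pow(-1, -1)), 19), -345) = Add(Add(2, Mul(2, -2, -1), 19), -345) = Add(Add(2, 4, 19), -345) = Add(25, -345) = -320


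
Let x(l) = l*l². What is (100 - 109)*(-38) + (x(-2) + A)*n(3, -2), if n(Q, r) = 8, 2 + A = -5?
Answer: 222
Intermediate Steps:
A = -7 (A = -2 - 5 = -7)
x(l) = l³
(100 - 109)*(-38) + (x(-2) + A)*n(3, -2) = (100 - 109)*(-38) + ((-2)³ - 7)*8 = -9*(-38) + (-8 - 7)*8 = 342 - 15*8 = 342 - 120 = 222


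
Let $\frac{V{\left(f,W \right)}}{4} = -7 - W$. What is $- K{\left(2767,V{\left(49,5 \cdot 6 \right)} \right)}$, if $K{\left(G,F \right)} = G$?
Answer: $-2767$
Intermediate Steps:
$V{\left(f,W \right)} = -28 - 4 W$ ($V{\left(f,W \right)} = 4 \left(-7 - W\right) = -28 - 4 W$)
$- K{\left(2767,V{\left(49,5 \cdot 6 \right)} \right)} = \left(-1\right) 2767 = -2767$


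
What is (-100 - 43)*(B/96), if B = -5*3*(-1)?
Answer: -715/32 ≈ -22.344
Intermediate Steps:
B = 15 (B = -15*(-1) = 15)
(-100 - 43)*(B/96) = (-100 - 43)*(15/96) = -2145/96 = -143*5/32 = -715/32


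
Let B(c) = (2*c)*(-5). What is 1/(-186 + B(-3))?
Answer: -1/156 ≈ -0.0064103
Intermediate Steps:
B(c) = -10*c
1/(-186 + B(-3)) = 1/(-186 - 10*(-3)) = 1/(-186 + 30) = 1/(-156) = -1/156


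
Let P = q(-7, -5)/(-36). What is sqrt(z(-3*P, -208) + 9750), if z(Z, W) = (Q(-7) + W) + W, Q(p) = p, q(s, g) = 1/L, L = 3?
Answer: sqrt(9327) ≈ 96.576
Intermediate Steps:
q(s, g) = 1/3
P = -1/108 (P = (1/3)/(-36) = (1/3)*(-1/36) = -1/108 ≈ -0.0092593)
z(Z, W) = -7 + 2*W (z(Z, W) = (-7 + W) + W = -7 + 2*W)
sqrt(z(-3*P, -208) + 9750) = sqrt((-7 + 2*(-208)) + 9750) = sqrt((-7 - 416) + 9750) = sqrt(-423 + 9750) = sqrt(9327)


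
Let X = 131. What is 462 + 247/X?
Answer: 60769/131 ≈ 463.89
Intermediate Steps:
462 + 247/X = 462 + 247/131 = 60769/131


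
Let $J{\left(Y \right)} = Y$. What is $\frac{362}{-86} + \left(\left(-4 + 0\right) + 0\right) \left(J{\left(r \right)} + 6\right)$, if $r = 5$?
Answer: $- \frac{2073}{43} \approx -48.209$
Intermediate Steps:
$\frac{362}{-86} + \left(\left(-4 + 0\right) + 0\right) \left(J{\left(r \right)} + 6\right) = \frac{362}{-86} + \left(\left(-4 + 0\right) + 0\right) \left(5 + 6\right) = 362 \left(- \frac{1}{86}\right) + \left(-4 + 0\right) 11 = - \frac{181}{43} - 44 = - \frac{2073}{43}$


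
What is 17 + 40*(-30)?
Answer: -1183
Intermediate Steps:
17 + 40*(-30) = 17 - 1200 = -1183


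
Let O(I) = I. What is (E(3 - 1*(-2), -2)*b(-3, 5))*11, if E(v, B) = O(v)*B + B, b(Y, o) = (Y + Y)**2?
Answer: -4752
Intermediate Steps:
b(Y, o) = 4*Y**2 (b(Y, o) = (2*Y)**2 = 4*Y**2)
E(v, B) = B + B*v (E(v, B) = v*B + B = B*v + B = B + B*v)
(E(3 - 1*(-2), -2)*b(-3, 5))*11 = ((-2*(1 + (3 - 1*(-2))))*(4*(-3)**2))*11 = ((-2*(1 + (3 + 2)))*(4*9))*11 = (-2*(1 + 5)*36)*11 = (-2*6*36)*11 = -12*36*11 = -432*11 = -4752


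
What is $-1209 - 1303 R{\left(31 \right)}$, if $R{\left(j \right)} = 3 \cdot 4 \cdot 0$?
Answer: $-1209$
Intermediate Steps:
$R{\left(j \right)} = 0$ ($R{\left(j \right)} = 12 \cdot 0 = 0$)
$-1209 - 1303 R{\left(31 \right)} = -1209 - 0 = -1209 + 0 = -1209$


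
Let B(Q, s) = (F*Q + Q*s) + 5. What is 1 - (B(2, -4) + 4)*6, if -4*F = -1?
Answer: -8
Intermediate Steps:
F = ¼ (F = -¼*(-1) = ¼ ≈ 0.25000)
B(Q, s) = 5 + Q/4 + Q*s (B(Q, s) = (Q/4 + Q*s) + 5 = 5 + Q/4 + Q*s)
1 - (B(2, -4) + 4)*6 = 1 - ((5 + (¼)*2 + 2*(-4)) + 4)*6 = 1 - ((5 + ½ - 8) + 4)*6 = 1 - (-5/2 + 4)*6 = 1 - 3*6/2 = 1 - 1*9 = 1 - 9 = -8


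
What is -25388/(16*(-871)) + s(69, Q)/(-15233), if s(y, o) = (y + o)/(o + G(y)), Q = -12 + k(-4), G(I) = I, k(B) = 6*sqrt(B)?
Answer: 96680367/53071772 ≈ 1.8217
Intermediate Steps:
Q = -12 + 12*I (Q = -12 + 6*sqrt(-4) = -12 + 6*(2*I) = -12 + 12*I ≈ -12.0 + 12.0*I)
s(y, o) = 1 (s(y, o) = (y + o)/(o + y) = (o + y)/(o + y) = 1)
-25388/(16*(-871)) + s(69, Q)/(-15233) = -25388/(16*(-871)) + 1/(-15233) = -25388/(-13936) + 1*(-1/15233) = -25388*(-1/13936) - 1/15233 = 6347/3484 - 1/15233 = 96680367/53071772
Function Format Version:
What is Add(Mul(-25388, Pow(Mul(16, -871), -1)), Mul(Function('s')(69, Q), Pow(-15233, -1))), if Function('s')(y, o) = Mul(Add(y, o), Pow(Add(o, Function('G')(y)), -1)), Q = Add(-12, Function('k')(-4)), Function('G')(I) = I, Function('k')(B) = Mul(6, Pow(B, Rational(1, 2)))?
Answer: Rational(96680367, 53071772) ≈ 1.8217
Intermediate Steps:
Q = Add(-12, Mul(12, I)) (Q = Add(-12, Mul(6, Pow(-4, Rational(1, 2)))) = Add(-12, Mul(6, Mul(2, I))) = Add(-12, Mul(12, I)) ≈ Add(-12.000, Mul(12.000, I)))
Function('s')(y, o) = 1 (Function('s')(y, o) = Mul(Add(y, o), Pow(Add(o, y), -1)) = Mul(Add(o, y), Pow(Add(o, y), -1)) = 1)
Add(Mul(-25388, Pow(Mul(16, -871), -1)), Mul(Function('s')(69, Q), Pow(-15233, -1))) = Add(Mul(-25388, Pow(Mul(16, -871), -1)), Mul(1, Pow(-15233, -1))) = Add(Mul(-25388, Pow(-13936, -1)), Mul(1, Rational(-1, 15233))) = Add(Mul(-25388, Rational(-1, 13936)), Rational(-1, 15233)) = Add(Rational(6347, 3484), Rational(-1, 15233)) = Rational(96680367, 53071772)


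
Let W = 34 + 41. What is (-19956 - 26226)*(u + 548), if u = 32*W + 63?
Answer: -139054002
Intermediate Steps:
W = 75
u = 2463 (u = 32*75 + 63 = 2400 + 63 = 2463)
(-19956 - 26226)*(u + 548) = (-19956 - 26226)*(2463 + 548) = -46182*3011 = -139054002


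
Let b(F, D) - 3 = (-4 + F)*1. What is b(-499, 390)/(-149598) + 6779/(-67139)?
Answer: -490277671/5021930061 ≈ -0.097627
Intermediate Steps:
b(F, D) = -1 + F (b(F, D) = 3 + (-4 + F)*1 = 3 + (-4 + F) = -1 + F)
b(-499, 390)/(-149598) + 6779/(-67139) = (-1 - 499)/(-149598) + 6779/(-67139) = -500*(-1/149598) + 6779*(-1/67139) = 250/74799 - 6779/67139 = -490277671/5021930061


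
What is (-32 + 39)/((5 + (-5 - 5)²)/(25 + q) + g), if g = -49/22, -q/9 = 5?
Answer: -44/47 ≈ -0.93617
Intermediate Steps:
q = -45 (q = -9*5 = -45)
g = -49/22 (g = -49*1/22 = -49/22 ≈ -2.2273)
(-32 + 39)/((5 + (-5 - 5)²)/(25 + q) + g) = (-32 + 39)/((5 + (-5 - 5)²)/(25 - 45) - 49/22) = 7/((5 + (-10)²)/(-20) - 49/22) = 7/((5 + 100)*(-1/20) - 49/22) = 7/(105*(-1/20) - 49/22) = 7/(-21/4 - 49/22) = 7/(-329/44) = -44/329*7 = -44/47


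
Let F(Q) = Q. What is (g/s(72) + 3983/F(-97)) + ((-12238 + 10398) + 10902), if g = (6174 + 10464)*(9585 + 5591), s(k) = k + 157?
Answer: 24692716035/22213 ≈ 1.1116e+6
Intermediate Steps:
s(k) = 157 + k
g = 252498288 (g = 16638*15176 = 252498288)
(g/s(72) + 3983/F(-97)) + ((-12238 + 10398) + 10902) = (252498288/(157 + 72) + 3983/(-97)) + ((-12238 + 10398) + 10902) = (252498288/229 + 3983*(-1/97)) + (-1840 + 10902) = (252498288*(1/229) - 3983/97) + 9062 = (252498288/229 - 3983/97) + 9062 = 24491421829/22213 + 9062 = 24692716035/22213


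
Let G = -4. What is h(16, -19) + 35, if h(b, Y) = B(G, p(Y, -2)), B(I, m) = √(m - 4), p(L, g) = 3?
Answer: 35 + I ≈ 35.0 + 1.0*I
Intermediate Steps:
B(I, m) = √(-4 + m)
h(b, Y) = I (h(b, Y) = √(-4 + 3) = √(-1) = I)
h(16, -19) + 35 = I + 35 = 35 + I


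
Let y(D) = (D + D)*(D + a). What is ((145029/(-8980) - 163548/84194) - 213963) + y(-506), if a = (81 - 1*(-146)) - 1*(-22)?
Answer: 1584393718357/34366460 ≈ 46103.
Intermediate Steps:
a = 249 (a = (81 + 146) + 22 = 227 + 22 = 249)
y(D) = 2*D*(249 + D) (y(D) = (D + D)*(D + 249) = (2*D)*(249 + D) = 2*D*(249 + D))
((145029/(-8980) - 163548/84194) - 213963) + y(-506) = ((145029/(-8980) - 163548/84194) - 213963) + 2*(-506)*(249 - 506) = ((145029*(-1/8980) - 163548*1/84194) - 213963) + 2*(-506)*(-257) = ((-145029/8980 - 7434/3827) - 213963) + 260084 = (-621783303/34366460 - 213963) + 260084 = -7353772664283/34366460 + 260084 = 1584393718357/34366460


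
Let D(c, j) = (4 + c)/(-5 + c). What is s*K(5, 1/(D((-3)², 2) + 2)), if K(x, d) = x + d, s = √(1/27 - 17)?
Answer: 109*I*√1374/189 ≈ 21.378*I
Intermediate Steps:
D(c, j) = (4 + c)/(-5 + c)
s = I*√1374/9 (s = √(1/27 - 17) = √(-458/27) = I*√1374/9 ≈ 4.1186*I)
K(x, d) = d + x
s*K(5, 1/(D((-3)², 2) + 2)) = (I*√1374/9)*(1/((4 + (-3)²)/(-5 + (-3)²) + 2) + 5) = (I*√1374/9)*(1/((4 + 9)/(-5 + 9) + 2) + 5) = (I*√1374/9)*(1/(13/4 + 2) + 5) = (I*√1374/9)*(1/(21/4) + 5) = (I*√1374/9)*(4/21 + 5) = (I*√1374/9)*(109/21) = 109*I*√1374/189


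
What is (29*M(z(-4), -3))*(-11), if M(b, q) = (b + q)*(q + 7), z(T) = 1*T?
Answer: 8932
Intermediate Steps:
z(T) = T
M(b, q) = (7 + q)*(b + q) (M(b, q) = (b + q)*(7 + q) = (7 + q)*(b + q))
(29*M(z(-4), -3))*(-11) = (29*((-3)² + 7*(-4) + 7*(-3) - 4*(-3)))*(-11) = (29*(9 - 28 - 21 + 12))*(-11) = (29*(-28))*(-11) = -812*(-11) = 8932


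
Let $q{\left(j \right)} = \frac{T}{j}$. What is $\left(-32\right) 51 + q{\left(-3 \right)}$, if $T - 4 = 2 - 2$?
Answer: $- \frac{4900}{3} \approx -1633.3$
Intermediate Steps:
$T = 4$ ($T = 4 + \left(2 - 2\right) = 4 + 0 = 4$)
$q{\left(j \right)} = \frac{4}{j}$
$\left(-32\right) 51 + q{\left(-3 \right)} = \left(-32\right) 51 + \frac{4}{-3} = -1632 + 4 \left(- \frac{1}{3}\right) = -1632 - \frac{4}{3} = - \frac{4900}{3}$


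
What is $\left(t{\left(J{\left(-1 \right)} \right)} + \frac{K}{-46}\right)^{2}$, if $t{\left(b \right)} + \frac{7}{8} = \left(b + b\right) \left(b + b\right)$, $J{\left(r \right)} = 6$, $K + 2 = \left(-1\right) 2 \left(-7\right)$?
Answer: $\frac{691006369}{33856} \approx 20410.0$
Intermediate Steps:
$K = 12$ ($K = -2 + \left(-1\right) 2 \left(-7\right) = -2 - -14 = -2 + 14 = 12$)
$t{\left(b \right)} = - \frac{7}{8} + 4 b^{2}$ ($t{\left(b \right)} = - \frac{7}{8} + \left(b + b\right) \left(b + b\right) = - \frac{7}{8} + 2 b 2 b = - \frac{7}{8} + 4 b^{2}$)
$\left(t{\left(J{\left(-1 \right)} \right)} + \frac{K}{-46}\right)^{2} = \left(\left(- \frac{7}{8} + 4 \cdot 6^{2}\right) + \frac{12}{-46}\right)^{2} = \left(\left(- \frac{7}{8} + 4 \cdot 36\right) + 12 \left(- \frac{1}{46}\right)\right)^{2} = \left(\left(- \frac{7}{8} + 144\right) - \frac{6}{23}\right)^{2} = \left(\frac{1145}{8} - \frac{6}{23}\right)^{2} = \left(\frac{26287}{184}\right)^{2} = \frac{691006369}{33856}$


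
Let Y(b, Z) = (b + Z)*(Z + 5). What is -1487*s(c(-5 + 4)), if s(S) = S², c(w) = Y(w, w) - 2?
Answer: -148700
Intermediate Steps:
Y(b, Z) = (5 + Z)*(Z + b) (Y(b, Z) = (Z + b)*(5 + Z) = (5 + Z)*(Z + b))
c(w) = -2 + 2*w² + 10*w (c(w) = (w² + 5*w + 5*w + w*w) - 2 = (w² + 5*w + 5*w + w²) - 2 = (2*w² + 10*w) - 2 = -2 + 2*w² + 10*w)
-1487*s(c(-5 + 4)) = -1487*(-2 + 2*(-5 + 4)² + 10*(-5 + 4))² = -1487*(-2 + 2*(-1)² + 10*(-1))² = -1487*(-2 + 2*1 - 10)² = -1487*(-2 + 2 - 10)² = -1487*(-10)² = -1487*100 = -148700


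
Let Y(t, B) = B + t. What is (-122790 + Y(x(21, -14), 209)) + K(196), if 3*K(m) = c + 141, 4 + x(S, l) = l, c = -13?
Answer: -367669/3 ≈ -1.2256e+5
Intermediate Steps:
x(S, l) = -4 + l
K(m) = 128/3 (K(m) = (-13 + 141)/3 = (1/3)*128 = 128/3)
(-122790 + Y(x(21, -14), 209)) + K(196) = (-122790 + (209 + (-4 - 14))) + 128/3 = (-122790 + (209 - 18)) + 128/3 = (-122790 + 191) + 128/3 = -122599 + 128/3 = -367669/3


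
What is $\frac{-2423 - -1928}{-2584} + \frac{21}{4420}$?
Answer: $\frac{32973}{167960} \approx 0.19631$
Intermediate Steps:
$\frac{-2423 - -1928}{-2584} + \frac{21}{4420} = \left(-2423 + 1928\right) \left(- \frac{1}{2584}\right) + 21 \cdot \frac{1}{4420} = \left(-495\right) \left(- \frac{1}{2584}\right) + \frac{21}{4420} = \frac{495}{2584} + \frac{21}{4420} = \frac{32973}{167960}$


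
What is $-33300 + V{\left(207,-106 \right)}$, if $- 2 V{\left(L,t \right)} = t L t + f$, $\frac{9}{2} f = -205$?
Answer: $- \frac{10765829}{9} \approx -1.1962 \cdot 10^{6}$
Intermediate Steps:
$f = - \frac{410}{9}$ ($f = \frac{2}{9} \left(-205\right) = - \frac{410}{9} \approx -45.556$)
$V{\left(L,t \right)} = \frac{205}{9} - \frac{L t^{2}}{2}$ ($V{\left(L,t \right)} = - \frac{t L t - \frac{410}{9}}{2} = - \frac{L t t - \frac{410}{9}}{2} = - \frac{L t^{2} - \frac{410}{9}}{2} = - \frac{- \frac{410}{9} + L t^{2}}{2} = \frac{205}{9} - \frac{L t^{2}}{2}$)
$-33300 + V{\left(207,-106 \right)} = -33300 + \left(\frac{205}{9} - \frac{207 \left(-106\right)^{2}}{2}\right) = -33300 + \left(\frac{205}{9} - \frac{207}{2} \cdot 11236\right) = -33300 + \left(\frac{205}{9} - 1162926\right) = -33300 - \frac{10466129}{9} = - \frac{10765829}{9}$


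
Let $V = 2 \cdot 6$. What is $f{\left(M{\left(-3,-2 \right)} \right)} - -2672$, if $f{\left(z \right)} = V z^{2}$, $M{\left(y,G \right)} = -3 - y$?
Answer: $2672$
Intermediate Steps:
$V = 12$
$f{\left(z \right)} = 12 z^{2}$
$f{\left(M{\left(-3,-2 \right)} \right)} - -2672 = 12 \left(-3 - -3\right)^{2} - -2672 = 12 \left(-3 + 3\right)^{2} + 2672 = 12 \cdot 0^{2} + 2672 = 12 \cdot 0 + 2672 = 0 + 2672 = 2672$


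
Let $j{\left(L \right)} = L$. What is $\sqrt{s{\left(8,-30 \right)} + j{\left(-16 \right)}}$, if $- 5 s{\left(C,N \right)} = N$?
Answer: $i \sqrt{10} \approx 3.1623 i$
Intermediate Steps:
$s{\left(C,N \right)} = - \frac{N}{5}$
$\sqrt{s{\left(8,-30 \right)} + j{\left(-16 \right)}} = \sqrt{\left(- \frac{1}{5}\right) \left(-30\right) - 16} = \sqrt{6 - 16} = \sqrt{-10} = i \sqrt{10}$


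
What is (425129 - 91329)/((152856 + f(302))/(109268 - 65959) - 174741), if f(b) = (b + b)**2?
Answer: -14456544200/7567340297 ≈ -1.9104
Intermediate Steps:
f(b) = 4*b**2 (f(b) = (2*b)**2 = 4*b**2)
(425129 - 91329)/((152856 + f(302))/(109268 - 65959) - 174741) = (425129 - 91329)/((152856 + 4*302**2)/(109268 - 65959) - 174741) = 333800/((152856 + 4*91204)/43309 - 174741) = 333800/((152856 + 364816)*(1/43309) - 174741) = 333800/(517672*(1/43309) - 174741) = 333800/(517672/43309 - 174741) = 333800/(-7567340297/43309) = 333800*(-43309/7567340297) = -14456544200/7567340297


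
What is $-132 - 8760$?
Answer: $-8892$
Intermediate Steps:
$-132 - 8760 = -8892$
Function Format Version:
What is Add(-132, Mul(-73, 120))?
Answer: -8892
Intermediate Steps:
Add(-132, Mul(-73, 120)) = Add(-132, -8760) = -8892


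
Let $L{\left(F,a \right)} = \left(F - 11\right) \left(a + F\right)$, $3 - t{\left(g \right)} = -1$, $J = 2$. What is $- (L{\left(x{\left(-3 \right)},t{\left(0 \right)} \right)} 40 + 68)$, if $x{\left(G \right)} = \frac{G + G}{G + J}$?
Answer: $1932$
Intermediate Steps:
$x{\left(G \right)} = \frac{2 G}{2 + G}$ ($x{\left(G \right)} = \frac{G + G}{G + 2} = \frac{2 G}{2 + G}$)
$t{\left(g \right)} = 4$ ($t{\left(g \right)} = 3 - -1 = 3 + 1 = 4$)
$L{\left(F,a \right)} = \left(-11 + F\right) \left(F + a\right)$
$- (L{\left(x{\left(-3 \right)},t{\left(0 \right)} \right)} 40 + 68) = - (\left(\left(2 \left(-3\right) \frac{1}{2 - 3}\right)^{2} - 11 \cdot 2 \left(-3\right) \frac{1}{2 - 3} - 44 + 2 \left(-3\right) \frac{1}{2 - 3} \cdot 4\right) 40 + 68) = - (\left(\left(2 \left(-3\right) \frac{1}{-1}\right)^{2} - 11 \cdot 2 \left(-3\right) \frac{1}{-1} - 44 + 2 \left(-3\right) \frac{1}{-1} \cdot 4\right) 40 + 68) = - (\left(\left(2 \left(-3\right) \left(-1\right)\right)^{2} - 11 \cdot 2 \left(-3\right) \left(-1\right) - 44 + 2 \left(-3\right) \left(-1\right) 4\right) 40 + 68) = - (\left(6^{2} - 66 - 44 + 6 \cdot 4\right) 40 + 68) = - (\left(36 - 66 - 44 + 24\right) 40 + 68) = - (\left(-50\right) 40 + 68) = - (-2000 + 68) = \left(-1\right) \left(-1932\right) = 1932$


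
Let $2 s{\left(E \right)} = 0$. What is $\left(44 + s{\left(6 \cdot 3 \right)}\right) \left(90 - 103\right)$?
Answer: $-572$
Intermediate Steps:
$s{\left(E \right)} = 0$ ($s{\left(E \right)} = \frac{1}{2} \cdot 0 = 0$)
$\left(44 + s{\left(6 \cdot 3 \right)}\right) \left(90 - 103\right) = \left(44 + 0\right) \left(90 - 103\right) = 44 \left(-13\right) = -572$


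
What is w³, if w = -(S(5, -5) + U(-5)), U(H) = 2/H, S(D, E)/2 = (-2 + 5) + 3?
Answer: -195112/125 ≈ -1560.9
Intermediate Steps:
S(D, E) = 12 (S(D, E) = 2*((-2 + 5) + 3) = 2*(3 + 3) = 2*6 = 12)
w = -58/5 (w = -(12 + 2/(-5)) = -(12 + 2*(-⅕)) = -(12 - ⅖) = -1*58/5 = -58/5 ≈ -11.600)
w³ = (-58/5)³ = -195112/125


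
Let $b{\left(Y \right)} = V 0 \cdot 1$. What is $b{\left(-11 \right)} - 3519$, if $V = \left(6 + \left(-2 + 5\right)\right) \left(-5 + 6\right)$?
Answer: $-3519$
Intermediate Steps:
$V = 9$ ($V = \left(6 + 3\right) 1 = 9 \cdot 1 = 9$)
$b{\left(Y \right)} = 0$ ($b{\left(Y \right)} = 9 \cdot 0 \cdot 1 = 0 \cdot 1 = 0$)
$b{\left(-11 \right)} - 3519 = 0 - 3519 = -3519$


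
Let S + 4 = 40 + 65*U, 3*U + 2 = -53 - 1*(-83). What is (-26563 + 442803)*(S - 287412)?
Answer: -358094601920/3 ≈ -1.1936e+11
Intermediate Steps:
U = 28/3 (U = -⅔ + (-53 - 1*(-83))/3 = -⅔ + (-53 + 83)/3 = -⅔ + (⅓)*30 = -⅔ + 10 = 28/3 ≈ 9.3333)
S = 1928/3 (S = -4 + (40 + 65*(28/3)) = -4 + (40 + 1820/3) = -4 + 1940/3 = 1928/3 ≈ 642.67)
(-26563 + 442803)*(S - 287412) = (-26563 + 442803)*(1928/3 - 287412) = 416240*(-860308/3) = -358094601920/3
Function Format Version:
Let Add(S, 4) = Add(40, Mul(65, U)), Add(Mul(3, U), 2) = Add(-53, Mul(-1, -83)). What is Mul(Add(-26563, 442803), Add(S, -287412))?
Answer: Rational(-358094601920, 3) ≈ -1.1936e+11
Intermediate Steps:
U = Rational(28, 3) (U = Add(Rational(-2, 3), Mul(Rational(1, 3), Add(-53, Mul(-1, -83)))) = Add(Rational(-2, 3), Mul(Rational(1, 3), Add(-53, 83))) = Add(Rational(-2, 3), Mul(Rational(1, 3), 30)) = Add(Rational(-2, 3), 10) = Rational(28, 3) ≈ 9.3333)
S = Rational(1928, 3) (S = Add(-4, Add(40, Mul(65, Rational(28, 3)))) = Add(-4, Add(40, Rational(1820, 3))) = Add(-4, Rational(1940, 3)) = Rational(1928, 3) ≈ 642.67)
Mul(Add(-26563, 442803), Add(S, -287412)) = Mul(Add(-26563, 442803), Add(Rational(1928, 3), -287412)) = Mul(416240, Rational(-860308, 3)) = Rational(-358094601920, 3)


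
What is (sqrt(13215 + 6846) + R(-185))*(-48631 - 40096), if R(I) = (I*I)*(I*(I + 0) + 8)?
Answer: -103954720356975 - 266181*sqrt(2229) ≈ -1.0395e+14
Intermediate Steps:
R(I) = I**2*(8 + I**2) (R(I) = I**2*(I*I + 8) = I**2*(I**2 + 8) = I**2*(8 + I**2))
(sqrt(13215 + 6846) + R(-185))*(-48631 - 40096) = (sqrt(13215 + 6846) + (-185)**2*(8 + (-185)**2))*(-48631 - 40096) = (sqrt(20061) + 34225*(8 + 34225))*(-88727) = (3*sqrt(2229) + 34225*34233)*(-88727) = (3*sqrt(2229) + 1171624425)*(-88727) = (1171624425 + 3*sqrt(2229))*(-88727) = -103954720356975 - 266181*sqrt(2229)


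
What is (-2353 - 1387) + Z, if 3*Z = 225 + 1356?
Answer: -3213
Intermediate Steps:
Z = 527 (Z = (225 + 1356)/3 = (⅓)*1581 = 527)
(-2353 - 1387) + Z = (-2353 - 1387) + 527 = -3740 + 527 = -3213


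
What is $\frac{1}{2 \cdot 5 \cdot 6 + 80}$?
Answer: $\frac{1}{140} \approx 0.0071429$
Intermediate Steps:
$\frac{1}{2 \cdot 5 \cdot 6 + 80} = \frac{1}{10 \cdot 6 + 80} = \frac{1}{60 + 80} = \frac{1}{140}$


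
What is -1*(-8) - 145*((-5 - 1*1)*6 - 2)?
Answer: 5518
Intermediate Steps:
-1*(-8) - 145*((-5 - 1*1)*6 - 2) = 8 - 145*((-5 - 1)*6 - 2) = 8 - 145*(-6*6 - 2) = 8 - 145*(-36 - 2) = 8 - 145*(-38) = 8 + 5510 = 5518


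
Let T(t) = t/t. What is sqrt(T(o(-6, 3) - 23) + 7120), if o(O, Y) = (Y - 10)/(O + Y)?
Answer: sqrt(7121) ≈ 84.386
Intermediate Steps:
o(O, Y) = (-10 + Y)/(O + Y)
T(t) = 1
sqrt(T(o(-6, 3) - 23) + 7120) = sqrt(1 + 7120) = sqrt(7121)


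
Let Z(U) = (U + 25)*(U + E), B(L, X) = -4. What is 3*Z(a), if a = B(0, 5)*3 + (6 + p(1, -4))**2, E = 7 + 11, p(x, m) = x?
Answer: 10230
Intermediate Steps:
E = 18
a = 37 (a = -4*3 + (6 + 1)**2 = -12 + 7**2 = -12 + 49 = 37)
Z(U) = (18 + U)*(25 + U) (Z(U) = (U + 25)*(U + 18) = (25 + U)*(18 + U) = (18 + U)*(25 + U))
3*Z(a) = 3*(450 + 37**2 + 43*37) = 3*(450 + 1369 + 1591) = 3*3410 = 10230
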